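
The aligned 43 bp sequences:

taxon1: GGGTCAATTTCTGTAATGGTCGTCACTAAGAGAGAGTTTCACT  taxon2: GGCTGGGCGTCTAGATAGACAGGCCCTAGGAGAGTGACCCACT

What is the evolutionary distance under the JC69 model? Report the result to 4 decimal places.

The sequences differ at 20 of 43 sites, so p = 20/43 ≈ 0.465116.
d = −(3/4) ln(1 − 4p/3) = −0.75 ln(1 − 0.620155) = −0.75 ln(0.379845)
  = −0.75 × (-0.967992) = 0.725994 substitutions/site.

0.7260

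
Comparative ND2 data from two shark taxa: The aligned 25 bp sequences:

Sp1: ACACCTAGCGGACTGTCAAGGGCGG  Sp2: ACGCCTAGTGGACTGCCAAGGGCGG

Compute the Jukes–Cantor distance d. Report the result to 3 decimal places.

The sequences differ at 3 of 25 sites (3, 9, 16), so p = 3/25 = 0.12.
d = −(3/4) ln(1 − 4p/3) = −0.75 ln(1 − 0.16) = −0.75 ln(0.84)
  = −0.75 × (-0.174353) = 0.130765 substitutions/site.

0.131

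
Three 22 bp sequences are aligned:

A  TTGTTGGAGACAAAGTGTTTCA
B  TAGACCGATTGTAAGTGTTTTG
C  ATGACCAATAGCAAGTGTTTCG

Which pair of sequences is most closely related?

B and C

A–B: 10/22 differ, p = 0.455, d = 0.699.
A–C: 9/22 differ, p = 0.409, d = 0.591.
B–C: 6/22 differ, p = 0.273, d = 0.339.
The smallest distance is between B and C.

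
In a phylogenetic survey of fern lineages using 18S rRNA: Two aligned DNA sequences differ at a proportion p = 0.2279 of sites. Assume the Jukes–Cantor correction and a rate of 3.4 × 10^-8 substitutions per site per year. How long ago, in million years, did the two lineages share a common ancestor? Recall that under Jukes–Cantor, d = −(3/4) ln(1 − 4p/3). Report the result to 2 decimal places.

d = −(3/4) ln(1 − 4p/3) = −0.75 ln(1 − 0.303867) = −0.75 ln(0.696133)
  = −0.75 × (-0.362215) = 0.271661 substitutions/site.
Under a molecular clock d = 2μt, so t = d/(2μ) = 0.271661 / (2 × 3.4 × 10^-8) = 4.00 million years.

4.00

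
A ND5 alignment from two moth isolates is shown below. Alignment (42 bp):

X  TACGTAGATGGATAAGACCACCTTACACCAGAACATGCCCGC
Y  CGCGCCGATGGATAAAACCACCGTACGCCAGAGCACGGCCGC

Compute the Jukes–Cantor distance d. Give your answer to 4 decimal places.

The sequences differ at 10 of 42 sites (1, 2, 5, 6, 16, 23, 27, 33, 36, 38), so p = 10/42 ≈ 0.238095.
d = −(3/4) ln(1 − 4p/3) = −0.75 ln(1 − 0.31746) = −0.75 ln(0.68254)
  = −0.75 × (-0.381934) = 0.286451 substitutions/site.

0.2865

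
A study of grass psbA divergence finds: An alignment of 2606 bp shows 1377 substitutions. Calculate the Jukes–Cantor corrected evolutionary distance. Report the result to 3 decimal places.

0.914

p = 1377/2606 ≈ 0.528396.
d = −(3/4) ln(1 − 4p/3) = −0.75 ln(1 − 0.704528) = −0.75 ln(0.295472)
  = −0.75 × (-1.219181) = 0.914386 substitutions/site.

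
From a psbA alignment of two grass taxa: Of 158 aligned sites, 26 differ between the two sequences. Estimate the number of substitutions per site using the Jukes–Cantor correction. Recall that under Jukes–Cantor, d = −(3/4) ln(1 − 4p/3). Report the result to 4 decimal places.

p = 26/158 ≈ 0.164557.
d = −(3/4) ln(1 − 4p/3) = −0.75 ln(1 − 0.219409) = −0.75 ln(0.780591)
  = −0.75 × (-0.247704) = 0.185778 substitutions/site.

0.1858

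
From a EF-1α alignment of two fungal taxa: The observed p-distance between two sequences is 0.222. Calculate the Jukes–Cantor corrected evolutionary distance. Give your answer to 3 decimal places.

0.263

d = −(3/4) ln(1 − 4p/3) = −0.75 ln(1 − 0.296) = −0.75 ln(0.704)
  = −0.75 × (-0.350977) = 0.263233 substitutions/site.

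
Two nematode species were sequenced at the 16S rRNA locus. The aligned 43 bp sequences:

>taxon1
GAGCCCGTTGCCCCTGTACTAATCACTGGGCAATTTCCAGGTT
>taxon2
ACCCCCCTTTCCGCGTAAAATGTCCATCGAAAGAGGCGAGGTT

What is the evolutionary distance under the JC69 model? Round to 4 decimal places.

The sequences differ at 23 of 43 sites, so p = 23/43 ≈ 0.534884.
d = −(3/4) ln(1 − 4p/3) = −0.75 ln(1 − 0.713179) = −0.75 ln(0.286821)
  = −0.75 × (-1.248897) = 0.936673 substitutions/site.

0.9367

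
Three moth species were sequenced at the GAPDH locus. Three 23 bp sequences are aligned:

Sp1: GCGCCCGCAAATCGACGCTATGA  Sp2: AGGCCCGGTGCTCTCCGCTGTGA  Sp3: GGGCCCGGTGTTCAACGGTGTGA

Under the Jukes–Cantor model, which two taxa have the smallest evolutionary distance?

Sp1–Sp2: 9/23 differ, p = 0.391, d = 0.553.
Sp1–Sp3: 8/23 differ, p = 0.348, d = 0.467.
Sp2–Sp3: 5/23 differ, p = 0.217, d = 0.257.
The smallest distance is between Sp2 and Sp3.

Sp2 and Sp3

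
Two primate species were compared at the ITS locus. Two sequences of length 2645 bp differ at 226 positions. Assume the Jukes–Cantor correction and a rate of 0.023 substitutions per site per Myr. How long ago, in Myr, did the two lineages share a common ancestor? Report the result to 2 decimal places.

1.97

p = 226/2645 ≈ 0.085444.
d = −(3/4) ln(1 − 4p/3) = −0.75 ln(1 − 0.113925) = −0.75 ln(0.886075)
  = −0.75 × (-0.120954) = 0.090716 substitutions/site.
Under a molecular clock d = 2μt, so t = d/(2μ) = 0.090716 / (2 × 0.023) = 1.97 Myr.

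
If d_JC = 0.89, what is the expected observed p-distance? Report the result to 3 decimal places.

p = (3/4)(1 − e^(−4d/3)) = 0.75 × (1 − e^(-1.186667)) = 0.75 × (1 − 0.305237) = 0.521072.

0.521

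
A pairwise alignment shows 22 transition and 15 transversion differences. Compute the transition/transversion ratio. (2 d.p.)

R = 22/15 = 1.466666… ≈ 1.47 (to 2 d.p.).

1.47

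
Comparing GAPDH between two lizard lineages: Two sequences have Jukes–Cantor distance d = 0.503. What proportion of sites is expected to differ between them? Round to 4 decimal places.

0.3665

p = (3/4)(1 − e^(−4d/3)) = 0.75 × (1 − e^(-0.670667)) = 0.75 × (1 − 0.511367) = 0.366475.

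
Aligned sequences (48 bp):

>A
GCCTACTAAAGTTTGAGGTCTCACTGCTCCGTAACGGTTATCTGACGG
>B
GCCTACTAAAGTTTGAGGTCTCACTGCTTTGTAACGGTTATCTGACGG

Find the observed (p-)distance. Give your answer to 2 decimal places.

The sequences differ at 2 of 48 positions (sites 29, 30).
p = 2/48 = 0.041666… ≈ 0.04 (to 2 d.p.).

0.04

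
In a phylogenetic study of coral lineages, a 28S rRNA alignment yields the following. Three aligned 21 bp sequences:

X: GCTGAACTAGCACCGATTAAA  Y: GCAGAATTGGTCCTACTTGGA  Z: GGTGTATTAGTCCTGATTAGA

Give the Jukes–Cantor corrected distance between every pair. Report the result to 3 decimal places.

X–Y: 10/21 sites differ → p ≈ 0.47619, d = −0.75 ln(1 − 0.63492) = 0.755729 ≈ 0.756.
X–Z: 7/21 sites differ → p ≈ 0.333333, d = −0.75 ln(1 − 0.444444) = 0.440839 ≈ 0.441.
Y–Z: 7/21 sites differ → p ≈ 0.333333, d = −0.75 ln(1 − 0.444444) = 0.440839 ≈ 0.441.

d(X,Y) = 0.756, d(X,Z) = 0.441, d(Y,Z) = 0.441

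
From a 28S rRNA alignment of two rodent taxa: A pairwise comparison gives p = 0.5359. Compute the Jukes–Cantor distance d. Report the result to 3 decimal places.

0.940

d = −(3/4) ln(1 − 4p/3) = −0.75 ln(1 − 0.714533) = −0.75 ln(0.285467)
  = −0.75 × (-1.253629) = 0.940222 substitutions/site.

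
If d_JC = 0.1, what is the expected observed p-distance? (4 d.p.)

p = (3/4)(1 − e^(−4d/3)) = 0.75 × (1 − e^(-0.133333)) = 0.75 × (1 − 0.875174) = 0.093620.

0.0936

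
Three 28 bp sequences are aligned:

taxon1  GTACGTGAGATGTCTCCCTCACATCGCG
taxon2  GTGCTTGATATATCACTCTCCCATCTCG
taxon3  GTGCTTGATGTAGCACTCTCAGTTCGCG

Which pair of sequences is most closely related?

taxon2 and taxon3

taxon1–taxon2: 8/28 differ, p = 0.286, d = 0.360.
taxon1–taxon3: 10/28 differ, p = 0.357, d = 0.485.
taxon2–taxon3: 6/28 differ, p = 0.214, d = 0.252.
The smallest distance is between taxon2 and taxon3.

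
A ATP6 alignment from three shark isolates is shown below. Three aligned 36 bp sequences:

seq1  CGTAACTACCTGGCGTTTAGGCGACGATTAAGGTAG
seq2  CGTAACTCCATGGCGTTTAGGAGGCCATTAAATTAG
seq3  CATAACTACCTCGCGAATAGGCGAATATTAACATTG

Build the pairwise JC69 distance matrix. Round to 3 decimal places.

d(seq1,seq2) = 0.225, d(seq1,seq3) = 0.304, d(seq2,seq3) = 0.493

seq1–seq2: 7/36 sites differ → p ≈ 0.194444, d = −0.75 ln(1 − 0.259259) = 0.225078 ≈ 0.225.
seq1–seq3: 9/36 sites differ → p = 0.25, d = −0.75 ln(1 − 0.333333) = 0.304098 ≈ 0.304.
seq2–seq3: 13/36 sites differ → p ≈ 0.361111, d = −0.75 ln(1 − 0.481481) = 0.492584 ≈ 0.493.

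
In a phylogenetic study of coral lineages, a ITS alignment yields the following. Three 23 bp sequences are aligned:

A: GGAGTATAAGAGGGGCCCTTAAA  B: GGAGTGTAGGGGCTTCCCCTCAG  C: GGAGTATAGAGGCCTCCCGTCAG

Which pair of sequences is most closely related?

B and C

A–B: 9/23 differ, p = 0.391, d = 0.553.
A–C: 9/23 differ, p = 0.391, d = 0.553.
B–C: 4/23 differ, p = 0.174, d = 0.198.
The smallest distance is between B and C.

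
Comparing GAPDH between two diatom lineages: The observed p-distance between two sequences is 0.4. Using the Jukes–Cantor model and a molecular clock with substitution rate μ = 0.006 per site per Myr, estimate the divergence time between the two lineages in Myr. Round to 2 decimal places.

d = −(3/4) ln(1 − 4p/3) = −0.75 ln(1 − 0.533333) = −0.75 ln(0.466667)
  = −0.75 × (-0.762139) = 0.571604 substitutions/site.
Under a molecular clock d = 2μt, so t = d/(2μ) = 0.571604 / (2 × 0.006) = 47.63 Myr.

47.63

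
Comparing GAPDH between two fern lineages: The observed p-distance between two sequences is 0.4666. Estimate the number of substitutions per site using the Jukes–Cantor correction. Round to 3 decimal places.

0.730

d = −(3/4) ln(1 − 4p/3) = −0.75 ln(1 − 0.622133) = −0.75 ln(0.377867)
  = −0.75 × (-0.973213) = 0.729910 substitutions/site.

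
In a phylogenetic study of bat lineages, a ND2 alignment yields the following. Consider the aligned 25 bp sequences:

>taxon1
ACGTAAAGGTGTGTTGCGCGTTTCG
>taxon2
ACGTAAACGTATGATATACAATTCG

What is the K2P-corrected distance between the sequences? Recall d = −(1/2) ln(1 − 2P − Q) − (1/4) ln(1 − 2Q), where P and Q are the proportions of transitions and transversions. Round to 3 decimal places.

0.436

Of 25 sites, 5 differences are transitions and 3 are transversions, so P = 5/25 = 0.2 and Q = 3/25 = 0.12.
Under the Kimura two-parameter model, d = −½ ln(1 − 2P − Q) − ¼ ln(1 − 2Q).
1 − 2P − Q = 0.48, giving −½ ln(0.48) = 0.366985.
1 − 2Q = 0.76, giving −¼ ln(0.76) = 0.068609.
d = 0.366985 + 0.068609 = 0.435594.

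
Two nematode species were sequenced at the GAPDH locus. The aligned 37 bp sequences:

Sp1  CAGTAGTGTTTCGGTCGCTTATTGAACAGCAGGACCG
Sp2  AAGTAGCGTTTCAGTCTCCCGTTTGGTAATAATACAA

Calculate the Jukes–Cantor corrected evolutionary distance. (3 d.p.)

The sequences differ at 17 of 37 sites, so p = 17/37 ≈ 0.459459.
d = −(3/4) ln(1 − 4p/3) = −0.75 ln(1 − 0.612612) = −0.75 ln(0.387388)
  = −0.75 × (-0.948329) = 0.711247 substitutions/site.

0.711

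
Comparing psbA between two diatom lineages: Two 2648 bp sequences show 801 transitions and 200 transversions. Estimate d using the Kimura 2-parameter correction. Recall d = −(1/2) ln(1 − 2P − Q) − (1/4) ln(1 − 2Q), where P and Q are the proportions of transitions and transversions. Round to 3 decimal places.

P = 801/2648 ≈ 0.302492 and Q = 200/2648 ≈ 0.075529.
Under the Kimura two-parameter model, d = −½ ln(1 − 2P − Q) − ¼ ln(1 − 2Q).
1 − 2P − Q = 0.319487, giving −½ ln(0.319487) = 0.570519.
1 − 2Q = 0.848942, giving −¼ ln(0.848942) = 0.040941.
d = 0.570519 + 0.040941 = 0.611460.

0.611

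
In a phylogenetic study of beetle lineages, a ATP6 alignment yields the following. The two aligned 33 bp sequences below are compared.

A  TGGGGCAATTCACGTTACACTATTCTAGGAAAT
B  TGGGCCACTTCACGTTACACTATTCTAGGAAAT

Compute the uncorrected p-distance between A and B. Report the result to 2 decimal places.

0.06

The sequences differ at 2 of 33 positions (sites 5, 8).
p = 2/33 = 0.060606… ≈ 0.06 (to 2 d.p.).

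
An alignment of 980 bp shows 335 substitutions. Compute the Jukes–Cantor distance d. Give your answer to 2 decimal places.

0.46

p = 335/980 ≈ 0.341837.
d = −(3/4) ln(1 − 4p/3) = −0.75 ln(1 − 0.455783) = −0.75 ln(0.544217)
  = −0.75 × (-0.608407) = 0.456305 substitutions/site.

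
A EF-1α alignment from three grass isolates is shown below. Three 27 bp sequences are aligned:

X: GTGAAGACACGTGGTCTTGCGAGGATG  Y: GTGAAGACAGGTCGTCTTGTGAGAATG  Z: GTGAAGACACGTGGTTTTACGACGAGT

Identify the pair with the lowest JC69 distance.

X–Y: 4/27 differ, p = 0.148, d = 0.165.
X–Z: 5/27 differ, p = 0.185, d = 0.213.
Y–Z: 9/27 differ, p = 0.333, d = 0.441.
The smallest distance is between X and Y.

X and Y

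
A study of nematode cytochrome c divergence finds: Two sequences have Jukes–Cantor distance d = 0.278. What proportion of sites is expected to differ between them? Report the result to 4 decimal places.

0.2323

p = (3/4)(1 − e^(−4d/3)) = 0.75 × (1 − e^(-0.370667)) = 0.75 × (1 − 0.690274) = 0.232295.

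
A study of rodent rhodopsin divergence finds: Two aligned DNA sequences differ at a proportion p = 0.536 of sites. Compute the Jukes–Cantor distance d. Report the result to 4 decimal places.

0.9406

d = −(3/4) ln(1 − 4p/3) = −0.75 ln(1 − 0.714667) = −0.75 ln(0.285333)
  = −0.75 × (-1.254098) = 0.940574 substitutions/site.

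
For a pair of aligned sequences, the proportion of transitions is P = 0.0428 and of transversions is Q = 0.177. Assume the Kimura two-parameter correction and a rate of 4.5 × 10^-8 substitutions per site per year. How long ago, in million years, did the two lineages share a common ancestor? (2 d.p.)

2.91

Under the Kimura two-parameter model, d = −½ ln(1 − 2P − Q) − ¼ ln(1 − 2Q).
1 − 2P − Q = 0.7374, giving −½ ln(0.7374) = 0.152312.
1 − 2Q = 0.646, giving −¼ ln(0.646) = 0.109239.
d = 0.152312 + 0.109239 = 0.261551.
Under a molecular clock d = 2μt, so t = d/(2μ) = 0.261551 / (2 × 4.5 × 10^-8) = 2.91 million years.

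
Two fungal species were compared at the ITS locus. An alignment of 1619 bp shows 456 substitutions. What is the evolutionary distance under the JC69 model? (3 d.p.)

0.353

p = 456/1619 ≈ 0.281655.
d = −(3/4) ln(1 − 4p/3) = −0.75 ln(1 − 0.37554) = −0.75 ln(0.62446)
  = −0.75 × (-0.470868) = 0.353151 substitutions/site.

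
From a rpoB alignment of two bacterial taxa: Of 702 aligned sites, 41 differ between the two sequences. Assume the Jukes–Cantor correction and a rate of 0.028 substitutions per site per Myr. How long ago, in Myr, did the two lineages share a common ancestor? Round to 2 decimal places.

1.09

p = 41/702 ≈ 0.058405.
d = −(3/4) ln(1 − 4p/3) = −0.75 ln(1 − 0.077873) = −0.75 ln(0.922127)
  = −0.75 × (-0.081072) = 0.060804 substitutions/site.
Under a molecular clock d = 2μt, so t = d/(2μ) = 0.060804 / (2 × 0.028) = 1.09 Myr.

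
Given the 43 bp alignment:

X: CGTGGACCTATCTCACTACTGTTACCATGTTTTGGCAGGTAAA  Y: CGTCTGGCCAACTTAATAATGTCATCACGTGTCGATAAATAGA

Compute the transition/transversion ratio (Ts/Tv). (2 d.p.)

Transitions are A↔G and C↔T; transversions are all other mismatches.
Transitions: 12. Transversions: 7.
R = 12/7 = 1.714285… ≈ 1.71 (to 2 d.p.).

1.71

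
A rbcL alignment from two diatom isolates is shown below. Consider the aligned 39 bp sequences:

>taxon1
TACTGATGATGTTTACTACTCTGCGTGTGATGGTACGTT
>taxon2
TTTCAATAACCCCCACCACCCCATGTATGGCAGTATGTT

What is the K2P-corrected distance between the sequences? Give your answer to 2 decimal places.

1.86

Of 39 sites, 18 differences are transitions and 2 are transversions, so P = 18/39 ≈ 0.461538 and Q = 2/39 ≈ 0.051282.
Under the Kimura two-parameter model, d = −½ ln(1 − 2P − Q) − ¼ ln(1 − 2Q).
1 − 2P − Q = 0.025642, giving −½ ln(0.025642) = 1.831762.
1 − 2Q = 0.897436, giving −¼ ln(0.897436) = 0.027053.
d = 1.831762 + 0.027053 = 1.858815.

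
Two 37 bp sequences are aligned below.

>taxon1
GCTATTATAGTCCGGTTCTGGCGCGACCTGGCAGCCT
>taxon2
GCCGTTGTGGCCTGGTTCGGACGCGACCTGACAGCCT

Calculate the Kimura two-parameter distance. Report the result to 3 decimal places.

0.321

Of 37 sites, 8 differences are transitions and 1 are transversions, so P = 8/37 ≈ 0.216216 and Q = 1/37 ≈ 0.027027.
Under the Kimura two-parameter model, d = −½ ln(1 − 2P − Q) − ¼ ln(1 − 2Q).
1 − 2P − Q = 0.540541, giving −½ ln(0.540541) = 0.307592.
1 − 2Q = 0.945946, giving −¼ ln(0.945946) = 0.013892.
d = 0.307592 + 0.013892 = 0.321484.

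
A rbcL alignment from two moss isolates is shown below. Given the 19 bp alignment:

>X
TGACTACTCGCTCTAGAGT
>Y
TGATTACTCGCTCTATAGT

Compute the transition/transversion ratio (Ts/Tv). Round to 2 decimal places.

1.00

Transitions are A↔G and C↔T; transversions are all other mismatches.
Transitions: 1. Transversions: 1.
R = 1/1 = 1.00.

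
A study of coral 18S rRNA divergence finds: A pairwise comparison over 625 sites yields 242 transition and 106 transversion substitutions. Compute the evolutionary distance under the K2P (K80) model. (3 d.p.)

1.545

P = 242/625 = 0.3872 and Q = 106/625 = 0.1696.
Under the Kimura two-parameter model, d = −½ ln(1 − 2P − Q) − ¼ ln(1 − 2Q).
1 − 2P − Q = 0.056, giving −½ ln(0.056) = 1.441202.
1 − 2Q = 0.6608, giving −¼ ln(0.6608) = 0.103576.
d = 1.441202 + 0.103576 = 1.544778.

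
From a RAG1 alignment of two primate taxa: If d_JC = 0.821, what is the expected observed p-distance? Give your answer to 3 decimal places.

0.499

p = (3/4)(1 − e^(−4d/3)) = 0.75 × (1 − e^(-1.094667)) = 0.75 × (1 − 0.334651) = 0.499012.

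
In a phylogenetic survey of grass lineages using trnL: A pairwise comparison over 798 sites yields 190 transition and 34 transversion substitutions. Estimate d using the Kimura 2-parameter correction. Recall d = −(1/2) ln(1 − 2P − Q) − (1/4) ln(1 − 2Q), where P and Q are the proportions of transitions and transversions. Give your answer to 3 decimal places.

0.388

P = 190/798 ≈ 0.238095 and Q = 34/798 ≈ 0.042607.
Under the Kimura two-parameter model, d = −½ ln(1 − 2P − Q) − ¼ ln(1 − 2Q).
1 − 2P − Q = 0.481203, giving −½ ln(0.481203) = 0.365733.
1 − 2Q = 0.914786, giving −¼ ln(0.914786) = 0.022266.
d = 0.365733 + 0.022266 = 0.387999.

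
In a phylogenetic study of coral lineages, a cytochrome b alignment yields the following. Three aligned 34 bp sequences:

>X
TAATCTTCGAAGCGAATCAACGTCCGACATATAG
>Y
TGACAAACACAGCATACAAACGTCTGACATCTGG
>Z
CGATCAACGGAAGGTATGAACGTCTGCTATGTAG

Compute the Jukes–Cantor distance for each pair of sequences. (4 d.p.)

X–Y: 14/34 sites differ → p ≈ 0.411765, d = −0.75 ln(1 − 0.54902) = 0.597249 ≈ 0.5972.
X–Z: 13/34 sites differ → p ≈ 0.382353, d = −0.75 ln(1 − 0.509804) = 0.534712 ≈ 0.5347.
Y–Z: 14/34 sites differ → p ≈ 0.411765, d = −0.75 ln(1 − 0.54902) = 0.597249 ≈ 0.5972.

d(X,Y) = 0.5972, d(X,Z) = 0.5347, d(Y,Z) = 0.5972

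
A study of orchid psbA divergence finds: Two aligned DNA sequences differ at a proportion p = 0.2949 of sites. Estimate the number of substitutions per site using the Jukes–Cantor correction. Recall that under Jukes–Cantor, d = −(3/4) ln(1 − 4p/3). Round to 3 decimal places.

d = −(3/4) ln(1 − 4p/3) = −0.75 ln(1 − 0.3932) = −0.75 ln(0.6068)
  = −0.75 × (-0.499556) = 0.374667 substitutions/site.

0.375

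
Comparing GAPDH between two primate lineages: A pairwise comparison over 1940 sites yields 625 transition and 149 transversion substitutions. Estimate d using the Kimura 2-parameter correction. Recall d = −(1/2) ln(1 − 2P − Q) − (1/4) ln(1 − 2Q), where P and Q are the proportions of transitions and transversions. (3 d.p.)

P = 625/1940 ≈ 0.322165 and Q = 149/1940 ≈ 0.076804.
Under the Kimura two-parameter model, d = −½ ln(1 − 2P − Q) − ¼ ln(1 − 2Q).
1 − 2P − Q = 0.278866, giving −½ ln(0.278866) = 0.638512.
1 − 2Q = 0.846392, giving −¼ ln(0.846392) = 0.041693.
d = 0.638512 + 0.041693 = 0.680205.

0.680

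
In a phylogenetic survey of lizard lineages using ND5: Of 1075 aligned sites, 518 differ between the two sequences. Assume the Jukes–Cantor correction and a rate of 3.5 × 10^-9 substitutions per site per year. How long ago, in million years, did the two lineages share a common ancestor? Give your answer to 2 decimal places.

110.20

p = 518/1075 ≈ 0.48186.
d = −(3/4) ln(1 − 4p/3) = −0.75 ln(1 − 0.64248) = −0.75 ln(0.35752)
  = −0.75 × (-1.028564) = 0.771423 substitutions/site.
Under a molecular clock d = 2μt, so t = d/(2μ) = 0.771423 / (2 × 3.5 × 10^-9) = 110.20 million years.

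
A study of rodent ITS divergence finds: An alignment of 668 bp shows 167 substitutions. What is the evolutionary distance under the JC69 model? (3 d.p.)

p = 167/668 = 0.25.
d = −(3/4) ln(1 − 4p/3) = −0.75 ln(1 − 0.333333) = −0.75 ln(0.666667)
  = −0.75 × (-0.405465) = 0.304099 substitutions/site.

0.304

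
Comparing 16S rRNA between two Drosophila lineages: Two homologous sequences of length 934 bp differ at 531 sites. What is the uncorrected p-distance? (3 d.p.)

0.569

p = 531/934 = 0.568522… ≈ 0.569 (to 3 d.p.).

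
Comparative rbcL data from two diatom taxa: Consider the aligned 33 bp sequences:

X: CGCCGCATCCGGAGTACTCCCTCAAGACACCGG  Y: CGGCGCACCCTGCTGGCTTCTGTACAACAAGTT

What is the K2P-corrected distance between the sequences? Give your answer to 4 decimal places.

Of 33 sites, 6 differences are transitions and 11 are transversions, so P = 6/33 ≈ 0.181818 and Q = 11/33 ≈ 0.333333.
Under the Kimura two-parameter model, d = −½ ln(1 − 2P − Q) − ¼ ln(1 − 2Q).
1 − 2P − Q = 0.303031, giving −½ ln(0.303031) = 0.596960.
1 − 2Q = 0.333334, giving −¼ ln(0.333334) = 0.274653.
d = 0.596960 + 0.274653 = 0.871613.

0.8716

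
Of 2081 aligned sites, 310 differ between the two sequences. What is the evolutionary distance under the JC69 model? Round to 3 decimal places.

0.166

p = 310/2081 ≈ 0.148967.
d = −(3/4) ln(1 − 4p/3) = −0.75 ln(1 − 0.198623) = −0.75 ln(0.801377)
  = −0.75 × (-0.221424) = 0.166068 substitutions/site.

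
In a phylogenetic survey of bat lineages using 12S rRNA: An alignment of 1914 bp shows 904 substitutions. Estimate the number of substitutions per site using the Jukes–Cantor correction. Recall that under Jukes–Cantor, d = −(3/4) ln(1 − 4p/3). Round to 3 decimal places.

p = 904/1914 ≈ 0.472309.
d = −(3/4) ln(1 − 4p/3) = −0.75 ln(1 − 0.629745) = −0.75 ln(0.370255)
  = −0.75 × (-0.993563) = 0.745172 substitutions/site.

0.745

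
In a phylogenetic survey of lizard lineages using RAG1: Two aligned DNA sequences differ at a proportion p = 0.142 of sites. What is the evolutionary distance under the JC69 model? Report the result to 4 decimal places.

0.1574

d = −(3/4) ln(1 − 4p/3) = −0.75 ln(1 − 0.189333) = −0.75 ln(0.810667)
  = −0.75 × (-0.209898) = 0.157424 substitutions/site.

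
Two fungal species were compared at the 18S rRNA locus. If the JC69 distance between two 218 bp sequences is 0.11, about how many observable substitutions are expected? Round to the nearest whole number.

Invert JC69: p = (3/4)(1 − e^(−4d/3)) = 0.75 × (1 − e^(-0.146667)) = 0.75 × (1 − 0.863582) = 0.102314.
Expected differing sites = pL ≈ 0.102314 × 218 = 22.304452 ≈ 22.

22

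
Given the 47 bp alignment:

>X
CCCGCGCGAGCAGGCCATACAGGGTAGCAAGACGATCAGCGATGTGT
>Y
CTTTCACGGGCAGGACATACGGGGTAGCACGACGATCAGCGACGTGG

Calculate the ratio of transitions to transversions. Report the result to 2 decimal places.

Transitions are A↔G and C↔T; transversions are all other mismatches.
Transitions: 6. Transversions: 4.
R = 6/4 = 1.50.

1.50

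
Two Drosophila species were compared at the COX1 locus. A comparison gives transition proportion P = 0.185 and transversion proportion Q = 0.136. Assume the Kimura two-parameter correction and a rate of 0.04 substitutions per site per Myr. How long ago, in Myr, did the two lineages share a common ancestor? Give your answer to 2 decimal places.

5.40

Under the Kimura two-parameter model, d = −½ ln(1 − 2P − Q) − ¼ ln(1 − 2Q).
1 − 2P − Q = 0.494, giving −½ ln(0.494) = 0.352610.
1 − 2Q = 0.728, giving −¼ ln(0.728) = 0.079364.
d = 0.352610 + 0.079364 = 0.431974.
Under a molecular clock d = 2μt, so t = d/(2μ) = 0.431974 / (2 × 0.04) = 5.40 Myr.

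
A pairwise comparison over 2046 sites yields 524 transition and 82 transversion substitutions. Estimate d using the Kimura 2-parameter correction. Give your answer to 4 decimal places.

0.4227

P = 524/2046 ≈ 0.256109 and Q = 82/2046 ≈ 0.040078.
Under the Kimura two-parameter model, d = −½ ln(1 − 2P − Q) − ¼ ln(1 − 2Q).
1 − 2P − Q = 0.447704, giving −½ ln(0.447704) = 0.401811.
1 − 2Q = 0.919844, giving −¼ ln(0.919844) = 0.020888.
d = 0.401811 + 0.020888 = 0.422699.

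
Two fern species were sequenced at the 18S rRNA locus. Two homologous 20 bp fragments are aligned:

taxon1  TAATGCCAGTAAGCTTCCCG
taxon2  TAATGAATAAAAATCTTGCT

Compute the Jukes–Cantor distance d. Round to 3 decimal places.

The sequences differ at 11 of 20 sites, so p = 11/20 = 0.55.
d = −(3/4) ln(1 − 4p/3) = −0.75 ln(1 − 0.733333) = −0.75 ln(0.266667)
  = −0.75 × (-1.321755) = 0.991316 substitutions/site.

0.991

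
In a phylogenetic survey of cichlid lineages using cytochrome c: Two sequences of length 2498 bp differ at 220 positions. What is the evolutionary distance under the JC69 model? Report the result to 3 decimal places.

p = 220/2498 ≈ 0.08807.
d = −(3/4) ln(1 − 4p/3) = −0.75 ln(1 − 0.117427) = −0.75 ln(0.882573)
  = −0.75 × (-0.124914) = 0.093686 substitutions/site.

0.094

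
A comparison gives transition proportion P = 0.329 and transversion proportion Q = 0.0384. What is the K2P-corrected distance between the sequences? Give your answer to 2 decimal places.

0.62

Under the Kimura two-parameter model, d = −½ ln(1 − 2P − Q) − ¼ ln(1 − 2Q).
1 − 2P − Q = 0.3036, giving −½ ln(0.3036) = 0.596022.
1 − 2Q = 0.9232, giving −¼ ln(0.9232) = 0.019977.
d = 0.596022 + 0.019977 = 0.615999.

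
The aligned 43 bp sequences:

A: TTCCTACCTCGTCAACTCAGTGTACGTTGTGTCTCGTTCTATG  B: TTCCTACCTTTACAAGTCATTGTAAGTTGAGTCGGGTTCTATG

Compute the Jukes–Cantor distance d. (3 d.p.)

The sequences differ at 9 of 43 sites (10, 11, 12, 16, 20, 25, 30, 34, 35), so p = 9/43 ≈ 0.209302.
d = −(3/4) ln(1 − 4p/3) = −0.75 ln(1 − 0.279069) = −0.75 ln(0.720931)
  = −0.75 × (-0.327212) = 0.245409 substitutions/site.

0.245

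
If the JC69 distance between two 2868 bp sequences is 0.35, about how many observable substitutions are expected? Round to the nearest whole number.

Invert JC69: p = (3/4)(1 − e^(−4d/3)) = 0.75 × (1 − e^(-0.466667)) = 0.75 × (1 − 0.627089) = 0.279683.
Expected differing sites = pL ≈ 0.279683 × 2868 = 802.130844 ≈ 802.

802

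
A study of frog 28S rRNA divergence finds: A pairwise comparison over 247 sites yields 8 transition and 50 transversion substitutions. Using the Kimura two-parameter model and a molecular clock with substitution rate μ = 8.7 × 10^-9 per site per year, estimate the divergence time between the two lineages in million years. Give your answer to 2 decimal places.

P = 8/247 ≈ 0.032389 and Q = 50/247 ≈ 0.202429.
Under the Kimura two-parameter model, d = −½ ln(1 − 2P − Q) − ¼ ln(1 − 2Q).
1 − 2P − Q = 0.732793, giving −½ ln(0.732793) = 0.155446.
1 − 2Q = 0.595142, giving −¼ ln(0.595142) = 0.129739.
d = 0.155446 + 0.129739 = 0.285185.
Under a molecular clock d = 2μt, so t = d/(2μ) = 0.285185 / (2 × 8.7 × 10^-9) = 16.39 million years.

16.39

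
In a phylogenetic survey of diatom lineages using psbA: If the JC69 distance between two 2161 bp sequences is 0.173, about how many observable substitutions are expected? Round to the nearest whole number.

Invert JC69: p = (3/4)(1 − e^(−4d/3)) = 0.75 × (1 − e^(-0.230667)) = 0.75 × (1 − 0.794004) = 0.154497.
Expected differing sites = pL ≈ 0.154497 × 2161 = 333.868017 ≈ 334.

334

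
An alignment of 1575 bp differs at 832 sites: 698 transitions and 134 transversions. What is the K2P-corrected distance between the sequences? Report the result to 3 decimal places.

1.824

P = 698/1575 ≈ 0.443175 and Q = 134/1575 ≈ 0.085079.
Under the Kimura two-parameter model, d = −½ ln(1 − 2P − Q) − ¼ ln(1 − 2Q).
1 − 2P − Q = 0.028571, giving −½ ln(0.028571) = 1.777682.
1 − 2Q = 0.829842, giving −¼ ln(0.829842) = 0.046630.
d = 1.777682 + 0.046630 = 1.824312.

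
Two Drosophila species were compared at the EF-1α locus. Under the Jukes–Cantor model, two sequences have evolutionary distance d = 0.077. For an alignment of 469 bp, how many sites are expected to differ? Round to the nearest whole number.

Invert JC69: p = (3/4)(1 − e^(−4d/3)) = 0.75 × (1 − e^(-0.102667)) = 0.75 × (1 − 0.902427) = 0.073180.
Expected differing sites = pL ≈ 0.073180 × 469 = 34.32142 ≈ 34.

34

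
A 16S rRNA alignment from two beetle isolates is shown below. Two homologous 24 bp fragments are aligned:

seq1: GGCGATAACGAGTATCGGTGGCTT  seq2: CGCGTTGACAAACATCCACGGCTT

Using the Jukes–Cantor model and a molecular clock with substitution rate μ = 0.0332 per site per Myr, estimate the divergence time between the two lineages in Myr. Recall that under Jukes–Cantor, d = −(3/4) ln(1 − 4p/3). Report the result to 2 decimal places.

7.83

The sequences differ at 9 of 24 sites (1, 5, 7, 10, 12, 13, 17, 18, 19), so p = 9/24 = 0.375.
d = −(3/4) ln(1 − 4p/3) = −0.75 ln(1 − 0.5) = −0.75 ln(0.5)
  = −0.75 × (-0.693147) = 0.519860 substitutions/site.
Under a molecular clock d = 2μt, so t = d/(2μ) = 0.519860 / (2 × 0.0332) = 7.83 Myr.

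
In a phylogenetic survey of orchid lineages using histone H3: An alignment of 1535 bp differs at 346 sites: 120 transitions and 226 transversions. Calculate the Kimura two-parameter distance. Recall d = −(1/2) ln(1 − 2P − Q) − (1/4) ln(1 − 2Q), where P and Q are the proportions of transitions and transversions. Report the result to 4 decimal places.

P = 120/1535 ≈ 0.078176 and Q = 226/1535 ≈ 0.147231.
Under the Kimura two-parameter model, d = −½ ln(1 − 2P − Q) − ¼ ln(1 − 2Q).
1 − 2P − Q = 0.696417, giving −½ ln(0.696417) = 0.180903.
1 − 2Q = 0.705538, giving −¼ ln(0.705538) = 0.087199.
d = 0.180903 + 0.087199 = 0.268102.

0.2681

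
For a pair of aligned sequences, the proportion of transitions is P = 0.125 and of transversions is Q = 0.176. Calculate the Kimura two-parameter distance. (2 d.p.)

0.39

Under the Kimura two-parameter model, d = −½ ln(1 − 2P − Q) − ¼ ln(1 − 2Q).
1 − 2P − Q = 0.574, giving −½ ln(0.574) = 0.277563.
1 − 2Q = 0.648, giving −¼ ln(0.648) = 0.108466.
d = 0.277563 + 0.108466 = 0.386029.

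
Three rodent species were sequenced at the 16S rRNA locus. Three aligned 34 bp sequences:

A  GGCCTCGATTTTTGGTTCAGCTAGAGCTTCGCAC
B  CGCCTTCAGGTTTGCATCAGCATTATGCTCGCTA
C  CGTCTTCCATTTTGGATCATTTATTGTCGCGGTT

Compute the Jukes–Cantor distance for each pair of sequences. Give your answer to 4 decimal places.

A–B: 15/34 sites differ → p ≈ 0.441176, d = −0.75 ln(1 − 0.588235) = 0.665477 ≈ 0.6655.
A–C: 17/34 sites differ → p = 0.5, d = −0.75 ln(1 − 0.666667) = 0.823960 ≈ 0.8240.
B–C: 15/34 sites differ → p ≈ 0.441176, d = −0.75 ln(1 − 0.588235) = 0.665477 ≈ 0.6655.

d(A,B) = 0.6655, d(A,C) = 0.8240, d(B,C) = 0.6655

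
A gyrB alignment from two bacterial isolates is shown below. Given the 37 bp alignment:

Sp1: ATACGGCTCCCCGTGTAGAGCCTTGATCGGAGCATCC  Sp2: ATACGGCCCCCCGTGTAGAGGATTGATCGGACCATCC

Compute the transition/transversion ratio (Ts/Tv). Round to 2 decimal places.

0.33

Transitions are A↔G and C↔T; transversions are all other mismatches.
Transitions: 1. Transversions: 3.
R = 1/3 = 0.333333… ≈ 0.33 (to 2 d.p.).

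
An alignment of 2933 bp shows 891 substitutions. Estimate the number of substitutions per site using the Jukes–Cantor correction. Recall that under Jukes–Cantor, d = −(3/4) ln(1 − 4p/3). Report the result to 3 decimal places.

p = 891/2933 ≈ 0.303785.
d = −(3/4) ln(1 − 4p/3) = −0.75 ln(1 − 0.405047) = −0.75 ln(0.594953)
  = −0.75 × (-0.519273) = 0.389455 substitutions/site.

0.389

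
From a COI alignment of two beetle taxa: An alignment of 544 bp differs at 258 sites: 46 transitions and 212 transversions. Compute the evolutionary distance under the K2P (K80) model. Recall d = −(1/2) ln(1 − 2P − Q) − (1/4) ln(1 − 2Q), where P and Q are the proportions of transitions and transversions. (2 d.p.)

0.79

P = 46/544 ≈ 0.084559 and Q = 212/544 ≈ 0.389706.
Under the Kimura two-parameter model, d = −½ ln(1 − 2P − Q) − ¼ ln(1 − 2Q).
1 − 2P − Q = 0.441176, giving −½ ln(0.441176) = 0.409156.
1 − 2Q = 0.220588, giving −¼ ln(0.220588) = 0.377865.
d = 0.409156 + 0.377865 = 0.787021.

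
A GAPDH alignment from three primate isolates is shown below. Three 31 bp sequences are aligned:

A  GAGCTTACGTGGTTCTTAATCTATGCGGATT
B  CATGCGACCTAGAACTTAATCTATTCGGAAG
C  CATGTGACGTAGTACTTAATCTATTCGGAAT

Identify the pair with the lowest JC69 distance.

B and C

A–B: 12/31 differ, p = 0.387, d = 0.544.
A–C: 8/31 differ, p = 0.258, d = 0.316.
B–C: 4/31 differ, p = 0.129, d = 0.142.
The smallest distance is between B and C.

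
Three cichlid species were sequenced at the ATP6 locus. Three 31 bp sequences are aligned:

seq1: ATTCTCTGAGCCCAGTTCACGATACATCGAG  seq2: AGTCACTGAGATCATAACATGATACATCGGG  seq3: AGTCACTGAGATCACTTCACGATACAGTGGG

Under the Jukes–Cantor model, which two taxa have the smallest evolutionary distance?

seq2 and seq3

seq1–seq2: 9/31 differ, p = 0.290, d = 0.367.
seq1–seq3: 8/31 differ, p = 0.258, d = 0.316.
seq2–seq3: 6/31 differ, p = 0.194, d = 0.224.
The smallest distance is between seq2 and seq3.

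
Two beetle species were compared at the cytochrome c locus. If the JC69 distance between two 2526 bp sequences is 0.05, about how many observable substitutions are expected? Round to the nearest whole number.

Invert JC69: p = (3/4)(1 − e^(−4d/3)) = 0.75 × (1 − e^(-0.066667)) = 0.75 × (1 − 0.935507) = 0.048370.
Expected differing sites = pL ≈ 0.048370 × 2526 = 122.18262 ≈ 122.

122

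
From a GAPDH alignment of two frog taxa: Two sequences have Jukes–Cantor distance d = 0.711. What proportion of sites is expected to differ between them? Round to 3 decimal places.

0.459

p = (3/4)(1 − e^(−4d/3)) = 0.75 × (1 − e^(-0.948)) = 0.75 × (1 − 0.387515) = 0.459364.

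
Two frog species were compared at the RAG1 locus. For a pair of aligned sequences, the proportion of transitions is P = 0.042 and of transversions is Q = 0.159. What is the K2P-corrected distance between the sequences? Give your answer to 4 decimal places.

0.2349

Under the Kimura two-parameter model, d = −½ ln(1 − 2P − Q) − ¼ ln(1 − 2Q).
1 − 2P − Q = 0.757, giving −½ ln(0.757) = 0.139196.
1 − 2Q = 0.682, giving −¼ ln(0.682) = 0.095681.
d = 0.139196 + 0.095681 = 0.234877.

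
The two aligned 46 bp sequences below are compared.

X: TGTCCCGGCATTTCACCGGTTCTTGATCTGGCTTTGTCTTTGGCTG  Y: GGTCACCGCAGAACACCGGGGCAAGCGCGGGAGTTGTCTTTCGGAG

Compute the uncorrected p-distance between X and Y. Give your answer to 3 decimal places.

0.391

The sequences differ at 18 of 46 positions.
p = 18/46 = 0.391304… ≈ 0.391 (to 3 d.p.).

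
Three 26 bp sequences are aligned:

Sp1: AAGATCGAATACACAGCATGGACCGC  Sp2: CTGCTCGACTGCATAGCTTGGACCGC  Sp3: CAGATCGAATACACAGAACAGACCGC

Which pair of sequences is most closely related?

Sp1 and Sp3

Sp1–Sp2: 7/26 differ, p = 0.269, d = 0.334.
Sp1–Sp3: 4/26 differ, p = 0.154, d = 0.172.
Sp2–Sp3: 9/26 differ, p = 0.346, d = 0.464.
The smallest distance is between Sp1 and Sp3.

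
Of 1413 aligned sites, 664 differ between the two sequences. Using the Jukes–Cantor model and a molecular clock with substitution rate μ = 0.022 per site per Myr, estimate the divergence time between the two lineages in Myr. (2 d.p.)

p = 664/1413 ≈ 0.469922.
d = −(3/4) ln(1 − 4p/3) = −0.75 ln(1 − 0.626563) = −0.75 ln(0.373437)
  = −0.75 × (-0.985006) = 0.738755 substitutions/site.
Under a molecular clock d = 2μt, so t = d/(2μ) = 0.738755 / (2 × 0.022) = 16.79 Myr.

16.79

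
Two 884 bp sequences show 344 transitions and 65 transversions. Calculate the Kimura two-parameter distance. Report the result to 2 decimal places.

0.99

P = 344/884 ≈ 0.38914 and Q = 65/884 ≈ 0.073529.
Under the Kimura two-parameter model, d = −½ ln(1 − 2P − Q) − ¼ ln(1 − 2Q).
1 − 2P − Q = 0.148191, giving −½ ln(0.148191) = 0.954627.
1 − 2Q = 0.852942, giving −¼ ln(0.852942) = 0.039766.
d = 0.954627 + 0.039766 = 0.994393.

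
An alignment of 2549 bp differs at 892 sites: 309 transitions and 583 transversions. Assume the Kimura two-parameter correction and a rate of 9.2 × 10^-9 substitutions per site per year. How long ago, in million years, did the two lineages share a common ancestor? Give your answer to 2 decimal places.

P = 309/2549 ≈ 0.121224 and Q = 583/2549 ≈ 0.228717.
Under the Kimura two-parameter model, d = −½ ln(1 − 2P − Q) − ¼ ln(1 − 2Q).
1 − 2P − Q = 0.528835, giving −½ ln(0.528835) = 0.318539.
1 − 2Q = 0.542566, giving −¼ ln(0.542566) = 0.152861.
d = 0.318539 + 0.152861 = 0.471400.
Under a molecular clock d = 2μt, so t = d/(2μ) = 0.471400 / (2 × 9.2 × 10^-9) = 25.62 million years.

25.62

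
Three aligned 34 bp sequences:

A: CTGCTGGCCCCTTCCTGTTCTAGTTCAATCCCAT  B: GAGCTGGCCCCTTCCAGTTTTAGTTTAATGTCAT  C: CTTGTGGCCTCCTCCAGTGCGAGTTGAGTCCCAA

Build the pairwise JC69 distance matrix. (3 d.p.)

A–B: 7/34 sites differ → p ≈ 0.205882, d = −0.75 ln(1 − 0.274509) = 0.240680 ≈ 0.241.
A–C: 10/34 sites differ → p ≈ 0.294118, d = −0.75 ln(1 − 0.392157) = 0.373379 ≈ 0.373.
B–C: 14/34 sites differ → p ≈ 0.411765, d = −0.75 ln(1 − 0.54902) = 0.597249 ≈ 0.597.

d(A,B) = 0.241, d(A,C) = 0.373, d(B,C) = 0.597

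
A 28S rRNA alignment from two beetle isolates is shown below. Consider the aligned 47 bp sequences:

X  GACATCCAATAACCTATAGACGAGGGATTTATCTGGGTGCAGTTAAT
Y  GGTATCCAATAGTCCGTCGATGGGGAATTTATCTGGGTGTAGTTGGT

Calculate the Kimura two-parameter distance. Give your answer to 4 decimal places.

Of 47 sites, 12 differences are transitions and 1 are transversions, so P = 12/47 ≈ 0.255319 and Q = 1/47 ≈ 0.021277.
Under the Kimura two-parameter model, d = −½ ln(1 − 2P − Q) − ¼ ln(1 − 2Q).
1 − 2P − Q = 0.468085, giving −½ ln(0.468085) = 0.379553.
1 − 2Q = 0.957446, giving −¼ ln(0.957446) = 0.010871.
d = 0.379553 + 0.010871 = 0.390424.

0.3904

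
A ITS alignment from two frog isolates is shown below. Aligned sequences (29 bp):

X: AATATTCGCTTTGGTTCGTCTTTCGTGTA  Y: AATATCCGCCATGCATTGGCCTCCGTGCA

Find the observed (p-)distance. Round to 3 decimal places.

0.345

The sequences differ at 10 of 29 positions (sites 6, 10, 11, 14, 15, 17, 19, 21, 23, 28).
p = 10/29 = 0.344827… ≈ 0.345 (to 3 d.p.).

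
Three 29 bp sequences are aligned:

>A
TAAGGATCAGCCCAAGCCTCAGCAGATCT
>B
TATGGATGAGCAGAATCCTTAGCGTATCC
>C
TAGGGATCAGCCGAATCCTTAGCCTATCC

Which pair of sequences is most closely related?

A–B: 9/29 differ, p = 0.310, d = 0.401.
A–C: 7/29 differ, p = 0.241, d = 0.291.
B–C: 4/29 differ, p = 0.138, d = 0.152.
The smallest distance is between B and C.

B and C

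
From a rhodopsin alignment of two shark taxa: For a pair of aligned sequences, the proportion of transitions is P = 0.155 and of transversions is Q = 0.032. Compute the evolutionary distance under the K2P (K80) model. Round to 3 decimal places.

0.226

Under the Kimura two-parameter model, d = −½ ln(1 − 2P − Q) − ¼ ln(1 − 2Q).
1 − 2P − Q = 0.658, giving −½ ln(0.658) = 0.209275.
1 − 2Q = 0.936, giving −¼ ln(0.936) = 0.016535.
d = 0.209275 + 0.016535 = 0.225810.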